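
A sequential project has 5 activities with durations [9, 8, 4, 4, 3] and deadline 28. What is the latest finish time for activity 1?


LF(activity 1) = deadline - sum of successor durations
Successors: activities 2 through 5 with durations [8, 4, 4, 3]
Sum of successor durations = 19
LF = 28 - 19 = 9

9


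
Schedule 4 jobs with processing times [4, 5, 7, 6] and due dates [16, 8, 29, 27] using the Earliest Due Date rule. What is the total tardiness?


Sort by due date (EDD order): [(5, 8), (4, 16), (6, 27), (7, 29)]
Compute completion times and tardiness:
  Job 1: p=5, d=8, C=5, tardiness=max(0,5-8)=0
  Job 2: p=4, d=16, C=9, tardiness=max(0,9-16)=0
  Job 3: p=6, d=27, C=15, tardiness=max(0,15-27)=0
  Job 4: p=7, d=29, C=22, tardiness=max(0,22-29)=0
Total tardiness = 0

0


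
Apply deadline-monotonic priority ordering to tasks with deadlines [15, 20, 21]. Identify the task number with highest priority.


Sort tasks by relative deadline (ascending):
  Task 1: deadline = 15
  Task 2: deadline = 20
  Task 3: deadline = 21
Priority order (highest first): [1, 2, 3]
Highest priority task = 1

1


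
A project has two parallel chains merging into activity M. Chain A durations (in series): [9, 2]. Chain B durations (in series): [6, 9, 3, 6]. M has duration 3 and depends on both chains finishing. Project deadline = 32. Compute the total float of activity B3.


Forward pass: ES(B3) = sum of predecessors on chain B = 15
EF = ES + duration = 15 + 3 = 18
Backward pass: LF(M) = deadline = 32; LS(M) = 32 - 3 = 29
LF(B3) = LS(M) - sum(successors on chain B) = 29 - 6 = 23
LS = LF - duration = 23 - 3 = 20
Total float = LS - ES = 20 - 15 = 5

5


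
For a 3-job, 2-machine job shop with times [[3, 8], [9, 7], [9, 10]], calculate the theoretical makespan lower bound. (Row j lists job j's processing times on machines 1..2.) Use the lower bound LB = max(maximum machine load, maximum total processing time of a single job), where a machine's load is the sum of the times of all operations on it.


Machine loads:
  Machine 1: 3 + 9 + 9 = 21
  Machine 2: 8 + 7 + 10 = 25
Max machine load = 25
Job totals:
  Job 1: 11
  Job 2: 16
  Job 3: 19
Max job total = 19
Lower bound = max(25, 19) = 25

25


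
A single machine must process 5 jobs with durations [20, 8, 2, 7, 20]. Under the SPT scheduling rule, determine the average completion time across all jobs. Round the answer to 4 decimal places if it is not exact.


Sort jobs by processing time (SPT order): [2, 7, 8, 20, 20]
Compute completion times sequentially:
  Job 1: processing = 2, completes at 2
  Job 2: processing = 7, completes at 9
  Job 3: processing = 8, completes at 17
  Job 4: processing = 20, completes at 37
  Job 5: processing = 20, completes at 57
Sum of completion times = 122
Average completion time = 122/5 = 24.4

24.4


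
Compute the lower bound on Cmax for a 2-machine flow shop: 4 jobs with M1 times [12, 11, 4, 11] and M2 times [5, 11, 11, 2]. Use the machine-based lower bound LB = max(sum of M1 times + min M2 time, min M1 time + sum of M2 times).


LB1 = sum(M1 times) + min(M2 times) = 38 + 2 = 40
LB2 = min(M1 times) + sum(M2 times) = 4 + 29 = 33
Lower bound = max(LB1, LB2) = max(40, 33) = 40

40


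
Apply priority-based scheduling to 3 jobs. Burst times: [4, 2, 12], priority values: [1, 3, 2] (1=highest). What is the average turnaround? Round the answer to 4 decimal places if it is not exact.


Sort by priority (ascending = highest first):
Order: [(1, 4), (2, 12), (3, 2)]
Completion times:
  Priority 1, burst=4, C=4
  Priority 2, burst=12, C=16
  Priority 3, burst=2, C=18
Average turnaround = 38/3 = 12.6667

12.6667


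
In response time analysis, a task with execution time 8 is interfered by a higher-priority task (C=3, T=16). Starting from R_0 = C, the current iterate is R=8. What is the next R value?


R_next = C + ceil(R_prev / T_hp) * C_hp
ceil(8 / 16) = ceil(0.5) = 1
Interference = 1 * 3 = 3
R_next = 8 + 3 = 11

11


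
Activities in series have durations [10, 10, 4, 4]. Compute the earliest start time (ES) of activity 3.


Activity 3 starts after activities 1 through 2 complete.
Predecessor durations: [10, 10]
ES = 10 + 10 = 20

20


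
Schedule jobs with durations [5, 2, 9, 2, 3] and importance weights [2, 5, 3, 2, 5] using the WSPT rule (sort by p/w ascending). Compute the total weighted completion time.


Compute p/w ratios and sort ascending (WSPT): [(2, 5), (3, 5), (2, 2), (5, 2), (9, 3)]
Compute weighted completion times:
  Job (p=2,w=5): C=2, w*C=5*2=10
  Job (p=3,w=5): C=5, w*C=5*5=25
  Job (p=2,w=2): C=7, w*C=2*7=14
  Job (p=5,w=2): C=12, w*C=2*12=24
  Job (p=9,w=3): C=21, w*C=3*21=63
Total weighted completion time = 136

136


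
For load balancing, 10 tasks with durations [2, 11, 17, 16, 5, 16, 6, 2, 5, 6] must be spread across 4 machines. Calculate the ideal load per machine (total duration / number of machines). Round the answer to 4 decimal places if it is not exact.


Total processing time = 2 + 11 + 17 + 16 + 5 + 16 + 6 + 2 + 5 + 6 = 86
Number of machines = 4
Ideal balanced load = 86 / 4 = 21.5

21.5


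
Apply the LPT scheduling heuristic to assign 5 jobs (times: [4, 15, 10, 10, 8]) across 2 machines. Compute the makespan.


Sort jobs in decreasing order (LPT): [15, 10, 10, 8, 4]
Assign each job to the least loaded machine:
  Machine 1: jobs [15, 8], load = 23
  Machine 2: jobs [10, 10, 4], load = 24
Makespan = max load = 24

24


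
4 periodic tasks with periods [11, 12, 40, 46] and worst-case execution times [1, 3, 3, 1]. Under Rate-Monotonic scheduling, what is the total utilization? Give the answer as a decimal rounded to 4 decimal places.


Compute individual utilizations (exact fractions):
  Task 1: C/T = 1/11 (approx. 0.0909)
  Task 2: C/T = 3/12 = 1/4 (approx. 0.25)
  Task 3: C/T = 3/40 (approx. 0.075)
  Task 4: C/T = 1/46 (approx. 0.0217)
Total utilization U = 1/11 + 1/4 + 3/40 + 1/46 = 4429/10120
Rounded to 4 decimal places: U = 0.4376
RM (Liu & Layland) bound for 4 tasks = 0.756828; compare with U = 4429/10120 (approx. 0.437648)
U <= bound, so schedulable by RM sufficient condition.

0.4376


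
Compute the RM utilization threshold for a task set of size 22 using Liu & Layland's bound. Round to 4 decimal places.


Compute 2^(1/22) = 1.0320082797
Subtract 1: 1.0320082797 - 1 = 0.0320082797
Multiply by n: 22 * 0.0320082797 = 0.7041821534
Round to 4 dp: 0.7042

0.7042


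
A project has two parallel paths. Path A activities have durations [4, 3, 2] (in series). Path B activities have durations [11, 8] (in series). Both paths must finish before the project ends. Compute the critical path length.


Path A total = 4 + 3 + 2 = 9
Path B total = 11 + 8 = 19
Critical path = longest path = max(9, 19) = 19

19


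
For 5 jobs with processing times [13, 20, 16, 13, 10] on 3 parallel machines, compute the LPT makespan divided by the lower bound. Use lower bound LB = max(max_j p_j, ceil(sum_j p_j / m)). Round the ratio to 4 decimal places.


LPT order: [20, 16, 13, 13, 10]
Machine loads after assignment: [20, 26, 26]
LPT makespan = 26
Lower bound = max(max_job, ceil(total/3)) = max(20, 24) = 24
Ratio = 26 / 24 = 1.0833

1.0833


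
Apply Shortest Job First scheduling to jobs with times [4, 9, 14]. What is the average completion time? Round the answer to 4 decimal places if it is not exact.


SJF order (ascending): [4, 9, 14]
Completion times:
  Job 1: burst=4, C=4
  Job 2: burst=9, C=13
  Job 3: burst=14, C=27
Average completion = 44/3 = 14.6667

14.6667


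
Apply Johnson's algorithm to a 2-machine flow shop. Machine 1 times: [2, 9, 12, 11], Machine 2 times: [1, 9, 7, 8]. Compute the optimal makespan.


Apply Johnson's rule:
  Group 1 (a <= b): [(2, 9, 9)]
  Group 2 (a > b): [(4, 11, 8), (3, 12, 7), (1, 2, 1)]
Optimal job order: [2, 4, 3, 1]
Schedule:
  Job 2: M1 done at 9, M2 done at 18
  Job 4: M1 done at 20, M2 done at 28
  Job 3: M1 done at 32, M2 done at 39
  Job 1: M1 done at 34, M2 done at 40
Makespan = 40

40


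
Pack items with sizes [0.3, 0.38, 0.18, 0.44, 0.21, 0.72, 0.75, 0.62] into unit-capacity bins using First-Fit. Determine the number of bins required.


Place items sequentially using First-Fit:
  Item 0.3 -> new Bin 1
  Item 0.38 -> Bin 1 (now 0.68)
  Item 0.18 -> Bin 1 (now 0.86)
  Item 0.44 -> new Bin 2
  Item 0.21 -> Bin 2 (now 0.65)
  Item 0.72 -> new Bin 3
  Item 0.75 -> new Bin 4
  Item 0.62 -> new Bin 5
Total bins used = 5

5


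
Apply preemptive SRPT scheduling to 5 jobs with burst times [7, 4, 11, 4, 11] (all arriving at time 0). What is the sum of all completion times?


Since all jobs arrive at t=0, SRPT equals SPT ordering.
SPT order: [4, 4, 7, 11, 11]
Completion times:
  Job 1: p=4, C=4
  Job 2: p=4, C=8
  Job 3: p=7, C=15
  Job 4: p=11, C=26
  Job 5: p=11, C=37
Total completion time = 4 + 8 + 15 + 26 + 37 = 90

90


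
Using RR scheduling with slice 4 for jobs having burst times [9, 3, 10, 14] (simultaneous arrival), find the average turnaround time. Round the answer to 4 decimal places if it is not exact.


Time quantum = 4
Execution trace:
  J1 runs 4 units, time = 4
  J2 runs 3 units, time = 7
  J3 runs 4 units, time = 11
  J4 runs 4 units, time = 15
  J1 runs 4 units, time = 19
  J3 runs 4 units, time = 23
  J4 runs 4 units, time = 27
  J1 runs 1 units, time = 28
  J3 runs 2 units, time = 30
  J4 runs 4 units, time = 34
  J4 runs 2 units, time = 36
Finish times: [28, 7, 30, 36]
Average turnaround = 101/4 = 25.25

25.25


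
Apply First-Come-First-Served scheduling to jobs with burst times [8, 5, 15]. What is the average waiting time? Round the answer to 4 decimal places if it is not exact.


FCFS order (as given): [8, 5, 15]
Waiting times:
  Job 1: wait = 0
  Job 2: wait = 8
  Job 3: wait = 13
Sum of waiting times = 21
Average waiting time = 21/3 = 7.0

7.0


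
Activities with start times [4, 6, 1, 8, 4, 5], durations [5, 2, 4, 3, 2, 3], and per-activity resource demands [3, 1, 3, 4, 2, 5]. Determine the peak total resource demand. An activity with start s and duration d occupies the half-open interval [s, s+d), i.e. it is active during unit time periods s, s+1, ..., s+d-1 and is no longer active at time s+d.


Each activity i is active on [start_i, start_i + duration_i).
Compute total resource usage per time slot:
  t=0: active resources = [], total = 0
  t=1: active resources = [3], total = 3
  t=2: active resources = [3], total = 3
  t=3: active resources = [3], total = 3
  t=4: active resources = [3, 3, 2], total = 8
  t=5: active resources = [3, 2, 5], total = 10
  t=6: active resources = [3, 1, 5], total = 9
  t=7: active resources = [3, 1, 5], total = 9
  t=8: active resources = [3, 4], total = 7
  t=9: active resources = [4], total = 4
  t=10: active resources = [4], total = 4
Peak resource demand = 10

10


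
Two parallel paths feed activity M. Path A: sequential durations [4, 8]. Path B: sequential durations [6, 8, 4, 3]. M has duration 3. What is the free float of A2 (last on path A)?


ES(A2) = sum of predecessors on chain A = 4
EF(A2) = ES + duration = 4 + 8 = 12
Successor of A2 is M. ES(M) = max(sum(A), sum(B)) = max(12, 21) = 21
Free float = ES(successor) - EF(current) = 21 - 12 = 9

9


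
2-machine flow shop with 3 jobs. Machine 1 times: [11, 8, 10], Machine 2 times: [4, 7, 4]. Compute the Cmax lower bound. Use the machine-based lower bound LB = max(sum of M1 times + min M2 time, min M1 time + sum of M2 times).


LB1 = sum(M1 times) + min(M2 times) = 29 + 4 = 33
LB2 = min(M1 times) + sum(M2 times) = 8 + 15 = 23
Lower bound = max(LB1, LB2) = max(33, 23) = 33

33


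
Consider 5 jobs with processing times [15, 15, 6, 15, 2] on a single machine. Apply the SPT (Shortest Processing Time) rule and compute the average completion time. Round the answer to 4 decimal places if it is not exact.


Sort jobs by processing time (SPT order): [2, 6, 15, 15, 15]
Compute completion times sequentially:
  Job 1: processing = 2, completes at 2
  Job 2: processing = 6, completes at 8
  Job 3: processing = 15, completes at 23
  Job 4: processing = 15, completes at 38
  Job 5: processing = 15, completes at 53
Sum of completion times = 124
Average completion time = 124/5 = 24.8

24.8


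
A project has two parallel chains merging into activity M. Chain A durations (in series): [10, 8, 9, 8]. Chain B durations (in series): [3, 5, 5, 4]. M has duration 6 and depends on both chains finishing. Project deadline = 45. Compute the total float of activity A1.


Forward pass: ES(A1) = sum of predecessors on chain A = 0
EF = ES + duration = 0 + 10 = 10
Backward pass: LF(M) = deadline = 45; LS(M) = 45 - 6 = 39
LF(A1) = LS(M) - sum(successors on chain A) = 39 - 25 = 14
LS = LF - duration = 14 - 10 = 4
Total float = LS - ES = 4 - 0 = 4

4


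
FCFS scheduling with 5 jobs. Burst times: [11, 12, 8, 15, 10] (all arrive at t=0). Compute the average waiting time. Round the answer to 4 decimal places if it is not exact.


FCFS order (as given): [11, 12, 8, 15, 10]
Waiting times:
  Job 1: wait = 0
  Job 2: wait = 11
  Job 3: wait = 23
  Job 4: wait = 31
  Job 5: wait = 46
Sum of waiting times = 111
Average waiting time = 111/5 = 22.2

22.2


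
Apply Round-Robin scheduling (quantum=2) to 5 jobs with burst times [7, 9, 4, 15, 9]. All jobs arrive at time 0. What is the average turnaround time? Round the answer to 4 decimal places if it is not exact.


Time quantum = 2
Execution trace:
  J1 runs 2 units, time = 2
  J2 runs 2 units, time = 4
  J3 runs 2 units, time = 6
  J4 runs 2 units, time = 8
  J5 runs 2 units, time = 10
  J1 runs 2 units, time = 12
  J2 runs 2 units, time = 14
  J3 runs 2 units, time = 16
  J4 runs 2 units, time = 18
  J5 runs 2 units, time = 20
  J1 runs 2 units, time = 22
  J2 runs 2 units, time = 24
  J4 runs 2 units, time = 26
  J5 runs 2 units, time = 28
  J1 runs 1 units, time = 29
  J2 runs 2 units, time = 31
  J4 runs 2 units, time = 33
  J5 runs 2 units, time = 35
  J2 runs 1 units, time = 36
  J4 runs 2 units, time = 38
  J5 runs 1 units, time = 39
  J4 runs 2 units, time = 41
  J4 runs 2 units, time = 43
  J4 runs 1 units, time = 44
Finish times: [29, 36, 16, 44, 39]
Average turnaround = 164/5 = 32.8

32.8


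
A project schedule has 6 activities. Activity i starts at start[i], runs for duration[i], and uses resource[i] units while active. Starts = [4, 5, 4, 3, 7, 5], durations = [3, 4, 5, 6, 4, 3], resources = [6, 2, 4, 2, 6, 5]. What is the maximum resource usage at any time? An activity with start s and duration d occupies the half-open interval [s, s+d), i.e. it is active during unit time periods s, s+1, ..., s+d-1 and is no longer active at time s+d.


Each activity i is active on [start_i, start_i + duration_i).
Compute total resource usage per time slot:
  t=0: active resources = [], total = 0
  t=1: active resources = [], total = 0
  t=2: active resources = [], total = 0
  t=3: active resources = [2], total = 2
  t=4: active resources = [6, 4, 2], total = 12
  t=5: active resources = [6, 2, 4, 2, 5], total = 19
  t=6: active resources = [6, 2, 4, 2, 5], total = 19
  t=7: active resources = [2, 4, 2, 6, 5], total = 19
  t=8: active resources = [2, 4, 2, 6], total = 14
  t=9: active resources = [6], total = 6
  t=10: active resources = [6], total = 6
Peak resource demand = 19

19


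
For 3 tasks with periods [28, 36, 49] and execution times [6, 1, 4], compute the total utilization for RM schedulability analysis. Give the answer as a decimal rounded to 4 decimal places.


Compute individual utilizations (exact fractions):
  Task 1: C/T = 6/28 = 3/14 (approx. 0.2143)
  Task 2: C/T = 1/36 (approx. 0.0278)
  Task 3: C/T = 4/49 (approx. 0.0816)
Total utilization U = 3/14 + 1/36 + 4/49 = 571/1764
Rounded to 4 decimal places: U = 0.3237
RM (Liu & Layland) bound for 3 tasks = 0.779763; compare with U = 571/1764 (approx. 0.323696)
U <= bound, so schedulable by RM sufficient condition.

0.3237


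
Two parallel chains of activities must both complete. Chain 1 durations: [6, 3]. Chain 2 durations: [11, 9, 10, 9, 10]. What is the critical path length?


Path A total = 6 + 3 = 9
Path B total = 11 + 9 + 10 + 9 + 10 = 49
Critical path = longest path = max(9, 49) = 49

49


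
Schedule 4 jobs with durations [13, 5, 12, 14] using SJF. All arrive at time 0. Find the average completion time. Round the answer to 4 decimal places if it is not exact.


SJF order (ascending): [5, 12, 13, 14]
Completion times:
  Job 1: burst=5, C=5
  Job 2: burst=12, C=17
  Job 3: burst=13, C=30
  Job 4: burst=14, C=44
Average completion = 96/4 = 24.0

24.0


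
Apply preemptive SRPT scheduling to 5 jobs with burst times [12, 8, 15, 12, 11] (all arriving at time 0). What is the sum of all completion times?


Since all jobs arrive at t=0, SRPT equals SPT ordering.
SPT order: [8, 11, 12, 12, 15]
Completion times:
  Job 1: p=8, C=8
  Job 2: p=11, C=19
  Job 3: p=12, C=31
  Job 4: p=12, C=43
  Job 5: p=15, C=58
Total completion time = 8 + 19 + 31 + 43 + 58 = 159

159


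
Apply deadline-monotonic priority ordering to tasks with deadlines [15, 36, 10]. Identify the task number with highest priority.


Sort tasks by relative deadline (ascending):
  Task 3: deadline = 10
  Task 1: deadline = 15
  Task 2: deadline = 36
Priority order (highest first): [3, 1, 2]
Highest priority task = 3

3


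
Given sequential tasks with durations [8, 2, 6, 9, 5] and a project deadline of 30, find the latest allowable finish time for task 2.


LF(activity 2) = deadline - sum of successor durations
Successors: activities 3 through 5 with durations [6, 9, 5]
Sum of successor durations = 20
LF = 30 - 20 = 10

10


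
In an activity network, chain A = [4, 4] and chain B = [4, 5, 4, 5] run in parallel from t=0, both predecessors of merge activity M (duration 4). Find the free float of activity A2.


ES(A2) = sum of predecessors on chain A = 4
EF(A2) = ES + duration = 4 + 4 = 8
Successor of A2 is M. ES(M) = max(sum(A), sum(B)) = max(8, 18) = 18
Free float = ES(successor) - EF(current) = 18 - 8 = 10

10


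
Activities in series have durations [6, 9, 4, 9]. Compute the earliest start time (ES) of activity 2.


Activity 2 starts after activities 1 through 1 complete.
Predecessor durations: [6]
ES = 6 = 6

6


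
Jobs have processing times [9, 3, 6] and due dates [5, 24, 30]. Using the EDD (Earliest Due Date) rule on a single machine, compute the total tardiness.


Sort by due date (EDD order): [(9, 5), (3, 24), (6, 30)]
Compute completion times and tardiness:
  Job 1: p=9, d=5, C=9, tardiness=max(0,9-5)=4
  Job 2: p=3, d=24, C=12, tardiness=max(0,12-24)=0
  Job 3: p=6, d=30, C=18, tardiness=max(0,18-30)=0
Total tardiness = 4

4


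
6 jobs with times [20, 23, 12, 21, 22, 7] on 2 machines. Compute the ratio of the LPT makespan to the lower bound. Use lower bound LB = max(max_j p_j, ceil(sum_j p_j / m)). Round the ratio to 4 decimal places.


LPT order: [23, 22, 21, 20, 12, 7]
Machine loads after assignment: [55, 50]
LPT makespan = 55
Lower bound = max(max_job, ceil(total/2)) = max(23, 53) = 53
Ratio = 55 / 53 = 1.0377

1.0377


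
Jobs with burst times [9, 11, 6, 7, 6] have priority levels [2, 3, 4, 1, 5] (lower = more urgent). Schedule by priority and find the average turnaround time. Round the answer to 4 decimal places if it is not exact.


Sort by priority (ascending = highest first):
Order: [(1, 7), (2, 9), (3, 11), (4, 6), (5, 6)]
Completion times:
  Priority 1, burst=7, C=7
  Priority 2, burst=9, C=16
  Priority 3, burst=11, C=27
  Priority 4, burst=6, C=33
  Priority 5, burst=6, C=39
Average turnaround = 122/5 = 24.4

24.4


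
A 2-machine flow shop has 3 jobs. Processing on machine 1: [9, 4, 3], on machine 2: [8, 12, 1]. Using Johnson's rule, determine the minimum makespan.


Apply Johnson's rule:
  Group 1 (a <= b): [(2, 4, 12)]
  Group 2 (a > b): [(1, 9, 8), (3, 3, 1)]
Optimal job order: [2, 1, 3]
Schedule:
  Job 2: M1 done at 4, M2 done at 16
  Job 1: M1 done at 13, M2 done at 24
  Job 3: M1 done at 16, M2 done at 25
Makespan = 25

25


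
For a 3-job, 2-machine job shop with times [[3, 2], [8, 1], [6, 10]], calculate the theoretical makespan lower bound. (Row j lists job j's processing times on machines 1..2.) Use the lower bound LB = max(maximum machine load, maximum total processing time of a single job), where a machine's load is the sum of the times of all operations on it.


Machine loads:
  Machine 1: 3 + 8 + 6 = 17
  Machine 2: 2 + 1 + 10 = 13
Max machine load = 17
Job totals:
  Job 1: 5
  Job 2: 9
  Job 3: 16
Max job total = 16
Lower bound = max(17, 16) = 17

17


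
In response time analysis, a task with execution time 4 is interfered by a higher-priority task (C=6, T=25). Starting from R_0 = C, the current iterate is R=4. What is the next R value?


R_next = C + ceil(R_prev / T_hp) * C_hp
ceil(4 / 25) = ceil(0.16) = 1
Interference = 1 * 6 = 6
R_next = 4 + 6 = 10

10


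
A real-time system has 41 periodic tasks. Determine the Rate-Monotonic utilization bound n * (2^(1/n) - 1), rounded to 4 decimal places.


Compute 2^(1/41) = 1.0170497444
Subtract 1: 1.0170497444 - 1 = 0.0170497444
Multiply by n: 41 * 0.0170497444 = 0.6990395204
Round to 4 dp: 0.6990

0.6990


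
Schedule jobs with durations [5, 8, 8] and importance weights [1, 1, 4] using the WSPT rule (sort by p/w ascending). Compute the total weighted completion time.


Compute p/w ratios and sort ascending (WSPT): [(8, 4), (5, 1), (8, 1)]
Compute weighted completion times:
  Job (p=8,w=4): C=8, w*C=4*8=32
  Job (p=5,w=1): C=13, w*C=1*13=13
  Job (p=8,w=1): C=21, w*C=1*21=21
Total weighted completion time = 66

66


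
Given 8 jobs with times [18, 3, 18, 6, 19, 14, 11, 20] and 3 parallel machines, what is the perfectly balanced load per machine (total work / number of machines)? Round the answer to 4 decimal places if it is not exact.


Total processing time = 18 + 3 + 18 + 6 + 19 + 14 + 11 + 20 = 109
Number of machines = 3
Ideal balanced load = 109 / 3 = 36.3333

36.3333


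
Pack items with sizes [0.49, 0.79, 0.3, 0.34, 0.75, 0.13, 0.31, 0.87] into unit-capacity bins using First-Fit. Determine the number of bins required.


Place items sequentially using First-Fit:
  Item 0.49 -> new Bin 1
  Item 0.79 -> new Bin 2
  Item 0.3 -> Bin 1 (now 0.79)
  Item 0.34 -> new Bin 3
  Item 0.75 -> new Bin 4
  Item 0.13 -> Bin 1 (now 0.92)
  Item 0.31 -> Bin 3 (now 0.65)
  Item 0.87 -> new Bin 5
Total bins used = 5

5


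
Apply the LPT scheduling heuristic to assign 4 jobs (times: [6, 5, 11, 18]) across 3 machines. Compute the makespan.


Sort jobs in decreasing order (LPT): [18, 11, 6, 5]
Assign each job to the least loaded machine:
  Machine 1: jobs [18], load = 18
  Machine 2: jobs [11], load = 11
  Machine 3: jobs [6, 5], load = 11
Makespan = max load = 18

18


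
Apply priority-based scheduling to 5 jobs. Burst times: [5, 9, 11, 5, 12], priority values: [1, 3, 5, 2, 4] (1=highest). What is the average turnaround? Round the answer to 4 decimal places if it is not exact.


Sort by priority (ascending = highest first):
Order: [(1, 5), (2, 5), (3, 9), (4, 12), (5, 11)]
Completion times:
  Priority 1, burst=5, C=5
  Priority 2, burst=5, C=10
  Priority 3, burst=9, C=19
  Priority 4, burst=12, C=31
  Priority 5, burst=11, C=42
Average turnaround = 107/5 = 21.4

21.4


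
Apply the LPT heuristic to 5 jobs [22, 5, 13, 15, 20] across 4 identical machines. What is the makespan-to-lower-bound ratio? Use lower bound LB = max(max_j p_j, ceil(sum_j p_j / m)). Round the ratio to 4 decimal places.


LPT order: [22, 20, 15, 13, 5]
Machine loads after assignment: [22, 20, 15, 18]
LPT makespan = 22
Lower bound = max(max_job, ceil(total/4)) = max(22, 19) = 22
Ratio = 22 / 22 = 1.0

1.0


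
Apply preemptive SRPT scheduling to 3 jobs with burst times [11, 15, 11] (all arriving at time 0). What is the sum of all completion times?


Since all jobs arrive at t=0, SRPT equals SPT ordering.
SPT order: [11, 11, 15]
Completion times:
  Job 1: p=11, C=11
  Job 2: p=11, C=22
  Job 3: p=15, C=37
Total completion time = 11 + 22 + 37 = 70

70


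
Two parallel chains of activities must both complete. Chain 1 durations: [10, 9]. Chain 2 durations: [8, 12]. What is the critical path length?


Path A total = 10 + 9 = 19
Path B total = 8 + 12 = 20
Critical path = longest path = max(19, 20) = 20

20


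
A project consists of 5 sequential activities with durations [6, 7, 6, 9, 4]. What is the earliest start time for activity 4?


Activity 4 starts after activities 1 through 3 complete.
Predecessor durations: [6, 7, 6]
ES = 6 + 7 + 6 = 19

19


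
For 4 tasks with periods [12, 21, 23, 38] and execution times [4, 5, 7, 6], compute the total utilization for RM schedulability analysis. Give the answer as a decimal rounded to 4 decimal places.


Compute individual utilizations (exact fractions):
  Task 1: C/T = 4/12 = 1/3 (approx. 0.3333)
  Task 2: C/T = 5/21 (approx. 0.2381)
  Task 3: C/T = 7/23 (approx. 0.3043)
  Task 4: C/T = 6/38 = 3/19 (approx. 0.1579)
Total utilization U = 1/3 + 5/21 + 7/23 + 3/19 = 3162/3059
Rounded to 4 decimal places: U = 1.0337
RM (Liu & Layland) bound for 4 tasks = 0.756828; compare with U = 3162/3059 (approx. 1.033671)
U > 1, so the task set is not schedulable (processor overloaded).

1.0337


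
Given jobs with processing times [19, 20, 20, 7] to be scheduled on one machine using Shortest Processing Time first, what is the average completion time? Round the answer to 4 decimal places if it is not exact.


Sort jobs by processing time (SPT order): [7, 19, 20, 20]
Compute completion times sequentially:
  Job 1: processing = 7, completes at 7
  Job 2: processing = 19, completes at 26
  Job 3: processing = 20, completes at 46
  Job 4: processing = 20, completes at 66
Sum of completion times = 145
Average completion time = 145/4 = 36.25

36.25


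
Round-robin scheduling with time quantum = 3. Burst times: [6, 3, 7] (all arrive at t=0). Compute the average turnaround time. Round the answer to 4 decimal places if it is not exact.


Time quantum = 3
Execution trace:
  J1 runs 3 units, time = 3
  J2 runs 3 units, time = 6
  J3 runs 3 units, time = 9
  J1 runs 3 units, time = 12
  J3 runs 3 units, time = 15
  J3 runs 1 units, time = 16
Finish times: [12, 6, 16]
Average turnaround = 34/3 = 11.3333

11.3333


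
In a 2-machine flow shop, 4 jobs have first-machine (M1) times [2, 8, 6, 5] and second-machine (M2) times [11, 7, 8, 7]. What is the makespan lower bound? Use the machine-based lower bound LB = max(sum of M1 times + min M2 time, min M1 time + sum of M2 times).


LB1 = sum(M1 times) + min(M2 times) = 21 + 7 = 28
LB2 = min(M1 times) + sum(M2 times) = 2 + 33 = 35
Lower bound = max(LB1, LB2) = max(28, 35) = 35

35


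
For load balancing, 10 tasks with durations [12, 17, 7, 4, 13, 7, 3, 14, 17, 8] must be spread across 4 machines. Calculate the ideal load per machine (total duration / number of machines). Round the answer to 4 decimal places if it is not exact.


Total processing time = 12 + 17 + 7 + 4 + 13 + 7 + 3 + 14 + 17 + 8 = 102
Number of machines = 4
Ideal balanced load = 102 / 4 = 25.5

25.5


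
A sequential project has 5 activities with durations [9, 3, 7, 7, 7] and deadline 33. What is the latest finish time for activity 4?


LF(activity 4) = deadline - sum of successor durations
Successors: activities 5 through 5 with durations [7]
Sum of successor durations = 7
LF = 33 - 7 = 26

26


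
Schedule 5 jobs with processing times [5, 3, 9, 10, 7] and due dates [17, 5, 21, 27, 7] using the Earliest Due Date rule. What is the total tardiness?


Sort by due date (EDD order): [(3, 5), (7, 7), (5, 17), (9, 21), (10, 27)]
Compute completion times and tardiness:
  Job 1: p=3, d=5, C=3, tardiness=max(0,3-5)=0
  Job 2: p=7, d=7, C=10, tardiness=max(0,10-7)=3
  Job 3: p=5, d=17, C=15, tardiness=max(0,15-17)=0
  Job 4: p=9, d=21, C=24, tardiness=max(0,24-21)=3
  Job 5: p=10, d=27, C=34, tardiness=max(0,34-27)=7
Total tardiness = 13

13


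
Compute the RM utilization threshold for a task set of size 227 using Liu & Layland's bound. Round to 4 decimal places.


Compute 2^(1/227) = 1.0030581785
Subtract 1: 1.0030581785 - 1 = 0.0030581785
Multiply by n: 227 * 0.0030581785 = 0.6942065195
Round to 4 dp: 0.6942

0.6942


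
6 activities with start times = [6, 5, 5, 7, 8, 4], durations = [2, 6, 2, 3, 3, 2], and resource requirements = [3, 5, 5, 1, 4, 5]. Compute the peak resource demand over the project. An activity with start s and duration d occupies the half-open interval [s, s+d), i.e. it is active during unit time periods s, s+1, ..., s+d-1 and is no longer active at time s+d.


Each activity i is active on [start_i, start_i + duration_i).
Compute total resource usage per time slot:
  t=0: active resources = [], total = 0
  t=1: active resources = [], total = 0
  t=2: active resources = [], total = 0
  t=3: active resources = [], total = 0
  t=4: active resources = [5], total = 5
  t=5: active resources = [5, 5, 5], total = 15
  t=6: active resources = [3, 5, 5], total = 13
  t=7: active resources = [3, 5, 1], total = 9
  t=8: active resources = [5, 1, 4], total = 10
  t=9: active resources = [5, 1, 4], total = 10
  t=10: active resources = [5, 4], total = 9
Peak resource demand = 15

15


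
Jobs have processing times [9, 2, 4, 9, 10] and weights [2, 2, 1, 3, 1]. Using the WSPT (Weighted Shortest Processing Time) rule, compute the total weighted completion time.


Compute p/w ratios and sort ascending (WSPT): [(2, 2), (9, 3), (4, 1), (9, 2), (10, 1)]
Compute weighted completion times:
  Job (p=2,w=2): C=2, w*C=2*2=4
  Job (p=9,w=3): C=11, w*C=3*11=33
  Job (p=4,w=1): C=15, w*C=1*15=15
  Job (p=9,w=2): C=24, w*C=2*24=48
  Job (p=10,w=1): C=34, w*C=1*34=34
Total weighted completion time = 134

134


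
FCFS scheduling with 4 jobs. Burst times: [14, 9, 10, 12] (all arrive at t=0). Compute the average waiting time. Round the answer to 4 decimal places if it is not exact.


FCFS order (as given): [14, 9, 10, 12]
Waiting times:
  Job 1: wait = 0
  Job 2: wait = 14
  Job 3: wait = 23
  Job 4: wait = 33
Sum of waiting times = 70
Average waiting time = 70/4 = 17.5

17.5


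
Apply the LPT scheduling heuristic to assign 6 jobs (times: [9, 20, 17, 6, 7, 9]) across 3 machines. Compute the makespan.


Sort jobs in decreasing order (LPT): [20, 17, 9, 9, 7, 6]
Assign each job to the least loaded machine:
  Machine 1: jobs [20], load = 20
  Machine 2: jobs [17, 7], load = 24
  Machine 3: jobs [9, 9, 6], load = 24
Makespan = max load = 24

24


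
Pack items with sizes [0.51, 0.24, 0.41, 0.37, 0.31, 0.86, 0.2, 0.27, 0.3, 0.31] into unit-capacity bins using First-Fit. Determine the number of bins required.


Place items sequentially using First-Fit:
  Item 0.51 -> new Bin 1
  Item 0.24 -> Bin 1 (now 0.75)
  Item 0.41 -> new Bin 2
  Item 0.37 -> Bin 2 (now 0.78)
  Item 0.31 -> new Bin 3
  Item 0.86 -> new Bin 4
  Item 0.2 -> Bin 1 (now 0.95)
  Item 0.27 -> Bin 3 (now 0.58)
  Item 0.3 -> Bin 3 (now 0.88)
  Item 0.31 -> new Bin 5
Total bins used = 5

5


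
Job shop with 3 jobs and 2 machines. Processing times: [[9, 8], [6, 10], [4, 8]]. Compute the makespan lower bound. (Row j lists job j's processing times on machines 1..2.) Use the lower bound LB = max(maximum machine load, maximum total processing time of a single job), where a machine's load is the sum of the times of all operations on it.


Machine loads:
  Machine 1: 9 + 6 + 4 = 19
  Machine 2: 8 + 10 + 8 = 26
Max machine load = 26
Job totals:
  Job 1: 17
  Job 2: 16
  Job 3: 12
Max job total = 17
Lower bound = max(26, 17) = 26

26


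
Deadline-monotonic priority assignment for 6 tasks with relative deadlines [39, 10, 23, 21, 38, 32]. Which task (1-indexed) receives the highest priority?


Sort tasks by relative deadline (ascending):
  Task 2: deadline = 10
  Task 4: deadline = 21
  Task 3: deadline = 23
  Task 6: deadline = 32
  Task 5: deadline = 38
  Task 1: deadline = 39
Priority order (highest first): [2, 4, 3, 6, 5, 1]
Highest priority task = 2

2


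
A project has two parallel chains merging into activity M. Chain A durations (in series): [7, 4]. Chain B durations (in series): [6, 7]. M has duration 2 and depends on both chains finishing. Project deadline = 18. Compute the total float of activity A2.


Forward pass: ES(A2) = sum of predecessors on chain A = 7
EF = ES + duration = 7 + 4 = 11
Backward pass: LF(M) = deadline = 18; LS(M) = 18 - 2 = 16
LF(A2) = LS(M) - sum(successors on chain A) = 16 - 0 = 16
LS = LF - duration = 16 - 4 = 12
Total float = LS - ES = 12 - 7 = 5

5


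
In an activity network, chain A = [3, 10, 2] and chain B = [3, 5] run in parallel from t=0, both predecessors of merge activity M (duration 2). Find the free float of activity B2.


ES(B2) = sum of predecessors on chain B = 3
EF(B2) = ES + duration = 3 + 5 = 8
Successor of B2 is M. ES(M) = max(sum(A), sum(B)) = max(15, 8) = 15
Free float = ES(successor) - EF(current) = 15 - 8 = 7

7


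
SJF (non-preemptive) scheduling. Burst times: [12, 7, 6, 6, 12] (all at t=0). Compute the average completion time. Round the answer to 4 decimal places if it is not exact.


SJF order (ascending): [6, 6, 7, 12, 12]
Completion times:
  Job 1: burst=6, C=6
  Job 2: burst=6, C=12
  Job 3: burst=7, C=19
  Job 4: burst=12, C=31
  Job 5: burst=12, C=43
Average completion = 111/5 = 22.2

22.2


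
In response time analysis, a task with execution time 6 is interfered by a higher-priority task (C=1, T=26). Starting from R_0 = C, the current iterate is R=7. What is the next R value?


R_next = C + ceil(R_prev / T_hp) * C_hp
ceil(7 / 26) = ceil(0.2692) = 1
Interference = 1 * 1 = 1
R_next = 6 + 1 = 7
R_next = R_prev, so the iteration has converged (response time = 7).

7


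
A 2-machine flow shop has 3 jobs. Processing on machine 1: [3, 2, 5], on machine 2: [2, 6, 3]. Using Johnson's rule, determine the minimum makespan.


Apply Johnson's rule:
  Group 1 (a <= b): [(2, 2, 6)]
  Group 2 (a > b): [(3, 5, 3), (1, 3, 2)]
Optimal job order: [2, 3, 1]
Schedule:
  Job 2: M1 done at 2, M2 done at 8
  Job 3: M1 done at 7, M2 done at 11
  Job 1: M1 done at 10, M2 done at 13
Makespan = 13

13


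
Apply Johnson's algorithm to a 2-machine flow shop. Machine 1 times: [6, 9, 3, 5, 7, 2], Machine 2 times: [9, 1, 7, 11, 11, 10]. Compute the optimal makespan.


Apply Johnson's rule:
  Group 1 (a <= b): [(6, 2, 10), (3, 3, 7), (4, 5, 11), (1, 6, 9), (5, 7, 11)]
  Group 2 (a > b): [(2, 9, 1)]
Optimal job order: [6, 3, 4, 1, 5, 2]
Schedule:
  Job 6: M1 done at 2, M2 done at 12
  Job 3: M1 done at 5, M2 done at 19
  Job 4: M1 done at 10, M2 done at 30
  Job 1: M1 done at 16, M2 done at 39
  Job 5: M1 done at 23, M2 done at 50
  Job 2: M1 done at 32, M2 done at 51
Makespan = 51

51


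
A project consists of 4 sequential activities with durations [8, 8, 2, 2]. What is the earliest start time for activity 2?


Activity 2 starts after activities 1 through 1 complete.
Predecessor durations: [8]
ES = 8 = 8

8


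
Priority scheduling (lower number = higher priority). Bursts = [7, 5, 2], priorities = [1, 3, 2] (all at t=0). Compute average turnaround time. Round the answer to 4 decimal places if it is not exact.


Sort by priority (ascending = highest first):
Order: [(1, 7), (2, 2), (3, 5)]
Completion times:
  Priority 1, burst=7, C=7
  Priority 2, burst=2, C=9
  Priority 3, burst=5, C=14
Average turnaround = 30/3 = 10.0

10.0


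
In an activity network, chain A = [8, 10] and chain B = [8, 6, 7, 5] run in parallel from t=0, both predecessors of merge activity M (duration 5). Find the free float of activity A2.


ES(A2) = sum of predecessors on chain A = 8
EF(A2) = ES + duration = 8 + 10 = 18
Successor of A2 is M. ES(M) = max(sum(A), sum(B)) = max(18, 26) = 26
Free float = ES(successor) - EF(current) = 26 - 18 = 8

8


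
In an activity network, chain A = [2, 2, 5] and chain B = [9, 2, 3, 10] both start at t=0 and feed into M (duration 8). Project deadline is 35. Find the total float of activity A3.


Forward pass: ES(A3) = sum of predecessors on chain A = 4
EF = ES + duration = 4 + 5 = 9
Backward pass: LF(M) = deadline = 35; LS(M) = 35 - 8 = 27
LF(A3) = LS(M) - sum(successors on chain A) = 27 - 0 = 27
LS = LF - duration = 27 - 5 = 22
Total float = LS - ES = 22 - 4 = 18

18


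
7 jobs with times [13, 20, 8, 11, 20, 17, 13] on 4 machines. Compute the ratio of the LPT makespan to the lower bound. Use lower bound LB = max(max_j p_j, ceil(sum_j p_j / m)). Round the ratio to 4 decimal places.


LPT order: [20, 20, 17, 13, 13, 11, 8]
Machine loads after assignment: [28, 20, 28, 26]
LPT makespan = 28
Lower bound = max(max_job, ceil(total/4)) = max(20, 26) = 26
Ratio = 28 / 26 = 1.0769

1.0769


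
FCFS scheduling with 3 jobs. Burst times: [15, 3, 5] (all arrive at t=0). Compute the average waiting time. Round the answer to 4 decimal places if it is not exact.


FCFS order (as given): [15, 3, 5]
Waiting times:
  Job 1: wait = 0
  Job 2: wait = 15
  Job 3: wait = 18
Sum of waiting times = 33
Average waiting time = 33/3 = 11.0

11.0


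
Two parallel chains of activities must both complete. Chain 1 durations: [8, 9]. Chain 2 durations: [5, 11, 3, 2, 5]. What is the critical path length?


Path A total = 8 + 9 = 17
Path B total = 5 + 11 + 3 + 2 + 5 = 26
Critical path = longest path = max(17, 26) = 26

26


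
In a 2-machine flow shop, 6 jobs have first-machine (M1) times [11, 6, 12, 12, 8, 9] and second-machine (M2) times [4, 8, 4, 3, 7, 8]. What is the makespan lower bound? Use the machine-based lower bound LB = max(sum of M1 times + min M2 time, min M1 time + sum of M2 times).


LB1 = sum(M1 times) + min(M2 times) = 58 + 3 = 61
LB2 = min(M1 times) + sum(M2 times) = 6 + 34 = 40
Lower bound = max(LB1, LB2) = max(61, 40) = 61

61


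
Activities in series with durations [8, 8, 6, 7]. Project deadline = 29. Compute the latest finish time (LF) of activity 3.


LF(activity 3) = deadline - sum of successor durations
Successors: activities 4 through 4 with durations [7]
Sum of successor durations = 7
LF = 29 - 7 = 22

22


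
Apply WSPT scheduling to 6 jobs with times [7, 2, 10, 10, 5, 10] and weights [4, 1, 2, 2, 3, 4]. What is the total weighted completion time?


Compute p/w ratios and sort ascending (WSPT): [(5, 3), (7, 4), (2, 1), (10, 4), (10, 2), (10, 2)]
Compute weighted completion times:
  Job (p=5,w=3): C=5, w*C=3*5=15
  Job (p=7,w=4): C=12, w*C=4*12=48
  Job (p=2,w=1): C=14, w*C=1*14=14
  Job (p=10,w=4): C=24, w*C=4*24=96
  Job (p=10,w=2): C=34, w*C=2*34=68
  Job (p=10,w=2): C=44, w*C=2*44=88
Total weighted completion time = 329

329


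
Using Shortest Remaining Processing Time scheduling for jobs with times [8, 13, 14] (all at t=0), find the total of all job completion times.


Since all jobs arrive at t=0, SRPT equals SPT ordering.
SPT order: [8, 13, 14]
Completion times:
  Job 1: p=8, C=8
  Job 2: p=13, C=21
  Job 3: p=14, C=35
Total completion time = 8 + 21 + 35 = 64

64


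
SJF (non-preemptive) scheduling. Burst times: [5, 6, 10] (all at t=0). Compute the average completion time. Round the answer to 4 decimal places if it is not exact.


SJF order (ascending): [5, 6, 10]
Completion times:
  Job 1: burst=5, C=5
  Job 2: burst=6, C=11
  Job 3: burst=10, C=21
Average completion = 37/3 = 12.3333

12.3333


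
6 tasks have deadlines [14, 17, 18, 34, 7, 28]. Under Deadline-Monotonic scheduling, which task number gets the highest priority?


Sort tasks by relative deadline (ascending):
  Task 5: deadline = 7
  Task 1: deadline = 14
  Task 2: deadline = 17
  Task 3: deadline = 18
  Task 6: deadline = 28
  Task 4: deadline = 34
Priority order (highest first): [5, 1, 2, 3, 6, 4]
Highest priority task = 5

5


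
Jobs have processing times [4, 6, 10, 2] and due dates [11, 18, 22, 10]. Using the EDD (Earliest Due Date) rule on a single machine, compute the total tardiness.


Sort by due date (EDD order): [(2, 10), (4, 11), (6, 18), (10, 22)]
Compute completion times and tardiness:
  Job 1: p=2, d=10, C=2, tardiness=max(0,2-10)=0
  Job 2: p=4, d=11, C=6, tardiness=max(0,6-11)=0
  Job 3: p=6, d=18, C=12, tardiness=max(0,12-18)=0
  Job 4: p=10, d=22, C=22, tardiness=max(0,22-22)=0
Total tardiness = 0

0
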